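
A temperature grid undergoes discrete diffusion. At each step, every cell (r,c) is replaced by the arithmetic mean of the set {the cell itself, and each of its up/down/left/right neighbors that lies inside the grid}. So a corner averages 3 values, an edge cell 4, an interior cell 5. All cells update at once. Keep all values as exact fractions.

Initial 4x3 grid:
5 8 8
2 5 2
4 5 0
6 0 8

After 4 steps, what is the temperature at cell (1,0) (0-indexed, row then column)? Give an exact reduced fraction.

Answer: 107641/24000

Derivation:
Step 1: cell (1,0) = 4
Step 2: cell (1,0) = 353/80
Step 3: cell (1,0) = 3493/800
Step 4: cell (1,0) = 107641/24000
Full grid after step 4:
  52097/10800 711211/144000 104869/21600
  107641/24000 16529/3750 80387/18000
  852809/216000 478003/120000 207421/54000
  498019/129600 1054967/288000 479969/129600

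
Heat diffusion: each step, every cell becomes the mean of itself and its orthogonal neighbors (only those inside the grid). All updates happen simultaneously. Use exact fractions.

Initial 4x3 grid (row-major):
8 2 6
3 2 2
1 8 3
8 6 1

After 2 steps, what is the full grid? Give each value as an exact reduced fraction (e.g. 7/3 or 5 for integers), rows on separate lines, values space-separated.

After step 1:
  13/3 9/2 10/3
  7/2 17/5 13/4
  5 4 7/2
  5 23/4 10/3
After step 2:
  37/9 467/120 133/36
  487/120 373/100 809/240
  35/8 433/100 169/48
  21/4 217/48 151/36

Answer: 37/9 467/120 133/36
487/120 373/100 809/240
35/8 433/100 169/48
21/4 217/48 151/36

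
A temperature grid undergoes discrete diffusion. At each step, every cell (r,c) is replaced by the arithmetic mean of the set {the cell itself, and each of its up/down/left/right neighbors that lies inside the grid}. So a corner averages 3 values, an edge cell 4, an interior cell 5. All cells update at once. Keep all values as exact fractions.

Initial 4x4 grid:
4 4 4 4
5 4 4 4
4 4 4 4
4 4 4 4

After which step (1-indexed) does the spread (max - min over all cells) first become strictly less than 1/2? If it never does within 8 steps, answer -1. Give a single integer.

Answer: 1

Derivation:
Step 1: max=13/3, min=4, spread=1/3
  -> spread < 1/2 first at step 1
Step 2: max=511/120, min=4, spread=31/120
Step 3: max=4531/1080, min=4, spread=211/1080
Step 4: max=448843/108000, min=4, spread=16843/108000
Step 5: max=4026643/972000, min=36079/9000, spread=130111/972000
Step 6: max=120282367/29160000, min=2167159/540000, spread=3255781/29160000
Step 7: max=3599553691/874800000, min=2171107/540000, spread=82360351/874800000
Step 8: max=107727316891/26244000000, min=391306441/97200000, spread=2074577821/26244000000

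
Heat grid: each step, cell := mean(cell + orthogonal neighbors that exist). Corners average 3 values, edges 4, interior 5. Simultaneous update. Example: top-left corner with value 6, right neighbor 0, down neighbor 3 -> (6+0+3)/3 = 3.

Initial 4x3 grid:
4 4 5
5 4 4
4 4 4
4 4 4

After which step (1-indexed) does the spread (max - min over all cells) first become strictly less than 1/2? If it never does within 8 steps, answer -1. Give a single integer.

Answer: 1

Derivation:
Step 1: max=13/3, min=4, spread=1/3
  -> spread < 1/2 first at step 1
Step 2: max=1027/240, min=4, spread=67/240
Step 3: max=9227/2160, min=193/48, spread=271/1080
Step 4: max=550399/129600, min=9721/2400, spread=5093/25920
Step 5: max=32915501/7776000, min=878611/216000, spread=257101/1555200
Step 6: max=1967893999/466560000, min=26467967/6480000, spread=497603/3732480
Step 7: max=117768437141/27993600000, min=265446113/64800000, spread=123828653/1119744000
Step 8: max=7049605884319/1679616000000, min=23950295413/5832000000, spread=1215366443/13436928000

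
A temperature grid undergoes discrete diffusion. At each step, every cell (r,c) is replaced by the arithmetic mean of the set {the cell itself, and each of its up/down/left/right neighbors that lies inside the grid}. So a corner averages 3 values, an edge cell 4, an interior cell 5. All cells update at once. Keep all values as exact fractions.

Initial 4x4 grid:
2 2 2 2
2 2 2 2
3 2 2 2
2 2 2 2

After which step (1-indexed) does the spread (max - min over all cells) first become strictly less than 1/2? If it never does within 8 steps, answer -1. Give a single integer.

Step 1: max=7/3, min=2, spread=1/3
  -> spread < 1/2 first at step 1
Step 2: max=271/120, min=2, spread=31/120
Step 3: max=2371/1080, min=2, spread=211/1080
Step 4: max=232843/108000, min=2, spread=16843/108000
Step 5: max=2082643/972000, min=18079/9000, spread=130111/972000
Step 6: max=61962367/29160000, min=1087159/540000, spread=3255781/29160000
Step 7: max=1849953691/874800000, min=1091107/540000, spread=82360351/874800000
Step 8: max=55239316891/26244000000, min=196906441/97200000, spread=2074577821/26244000000

Answer: 1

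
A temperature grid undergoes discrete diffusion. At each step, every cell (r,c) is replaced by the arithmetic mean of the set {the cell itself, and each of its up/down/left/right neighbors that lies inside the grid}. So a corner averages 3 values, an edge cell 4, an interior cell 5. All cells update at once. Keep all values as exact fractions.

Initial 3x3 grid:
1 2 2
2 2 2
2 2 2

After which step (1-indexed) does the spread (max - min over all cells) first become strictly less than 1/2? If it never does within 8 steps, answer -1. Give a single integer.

Answer: 1

Derivation:
Step 1: max=2, min=5/3, spread=1/3
  -> spread < 1/2 first at step 1
Step 2: max=2, min=31/18, spread=5/18
Step 3: max=2, min=391/216, spread=41/216
Step 4: max=709/360, min=23789/12960, spread=347/2592
Step 5: max=7043/3600, min=1448263/777600, spread=2921/31104
Step 6: max=838517/432000, min=87483461/46656000, spread=24611/373248
Step 7: max=18783259/9720000, min=5279997967/2799360000, spread=207329/4478976
Step 8: max=997998401/518400000, min=317893247549/167961600000, spread=1746635/53747712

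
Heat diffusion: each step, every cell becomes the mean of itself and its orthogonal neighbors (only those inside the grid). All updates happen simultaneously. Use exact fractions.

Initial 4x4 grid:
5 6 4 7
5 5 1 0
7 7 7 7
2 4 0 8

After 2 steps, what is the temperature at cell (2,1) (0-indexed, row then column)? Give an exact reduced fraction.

Step 1: cell (2,1) = 6
Step 2: cell (2,1) = 237/50
Full grid after step 2:
  95/18 589/120 497/120 143/36
  1253/240 247/50 417/100 979/240
  253/48 237/50 481/100 373/80
  77/18 55/12 87/20 61/12

Answer: 237/50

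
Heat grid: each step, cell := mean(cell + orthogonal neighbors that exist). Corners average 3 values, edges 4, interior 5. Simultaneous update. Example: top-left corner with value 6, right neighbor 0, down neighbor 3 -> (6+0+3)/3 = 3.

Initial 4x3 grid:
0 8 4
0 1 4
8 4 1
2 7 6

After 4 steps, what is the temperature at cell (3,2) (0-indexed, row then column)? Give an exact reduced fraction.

Step 1: cell (3,2) = 14/3
Step 2: cell (3,2) = 79/18
Step 3: cell (3,2) = 1169/270
Step 4: cell (3,2) = 549947/129600
Full grid after step 4:
  414197/129600 978781/288000 457297/129600
  735637/216000 139593/40000 795137/216000
  831217/216000 1414387/360000 852217/216000
  550847/129600 3701213/864000 549947/129600

Answer: 549947/129600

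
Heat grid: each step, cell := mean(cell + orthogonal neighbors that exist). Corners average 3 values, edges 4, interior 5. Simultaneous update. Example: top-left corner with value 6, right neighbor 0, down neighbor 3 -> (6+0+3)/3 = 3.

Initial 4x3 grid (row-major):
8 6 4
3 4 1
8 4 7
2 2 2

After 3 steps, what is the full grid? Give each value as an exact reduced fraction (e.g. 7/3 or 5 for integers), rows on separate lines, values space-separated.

After step 1:
  17/3 11/2 11/3
  23/4 18/5 4
  17/4 5 7/2
  4 5/2 11/3
After step 2:
  203/36 553/120 79/18
  289/60 477/100 443/120
  19/4 377/100 97/24
  43/12 91/24 29/9
After step 3:
  5423/1080 34931/7200 571/135
  8989/1800 6497/1500 15203/3600
  423/100 6337/1500 13253/3600
  97/24 25861/7200 199/54

Answer: 5423/1080 34931/7200 571/135
8989/1800 6497/1500 15203/3600
423/100 6337/1500 13253/3600
97/24 25861/7200 199/54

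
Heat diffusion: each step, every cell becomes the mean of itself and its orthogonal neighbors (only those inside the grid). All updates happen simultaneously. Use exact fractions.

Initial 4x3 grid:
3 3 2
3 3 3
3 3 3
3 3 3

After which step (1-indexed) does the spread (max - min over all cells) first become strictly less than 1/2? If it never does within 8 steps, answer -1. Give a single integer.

Step 1: max=3, min=8/3, spread=1/3
  -> spread < 1/2 first at step 1
Step 2: max=3, min=49/18, spread=5/18
Step 3: max=3, min=607/216, spread=41/216
Step 4: max=3, min=73543/25920, spread=4217/25920
Step 5: max=21521/7200, min=4456451/1555200, spread=38417/311040
Step 6: max=429403/144000, min=268735789/93312000, spread=1903471/18662400
Step 7: max=12844241/4320000, min=16195170911/5598720000, spread=18038617/223948800
Step 8: max=1153473241/388800000, min=974501417149/335923200000, spread=883978523/13436928000

Answer: 1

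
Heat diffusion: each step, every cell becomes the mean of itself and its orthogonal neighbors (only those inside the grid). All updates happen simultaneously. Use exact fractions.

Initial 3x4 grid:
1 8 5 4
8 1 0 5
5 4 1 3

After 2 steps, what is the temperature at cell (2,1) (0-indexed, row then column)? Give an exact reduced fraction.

Step 1: cell (2,1) = 11/4
Step 2: cell (2,1) = 877/240
Full grid after step 2:
  79/18 67/15 113/30 143/36
  1157/240 337/100 317/100 49/15
  73/18 877/240 203/80 8/3

Answer: 877/240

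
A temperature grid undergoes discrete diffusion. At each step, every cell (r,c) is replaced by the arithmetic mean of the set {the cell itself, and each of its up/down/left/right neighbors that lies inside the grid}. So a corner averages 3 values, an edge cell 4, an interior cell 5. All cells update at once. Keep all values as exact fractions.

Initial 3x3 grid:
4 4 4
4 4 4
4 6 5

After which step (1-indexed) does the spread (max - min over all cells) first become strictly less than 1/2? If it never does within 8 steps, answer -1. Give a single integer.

Step 1: max=5, min=4, spread=1
Step 2: max=1129/240, min=4, spread=169/240
Step 3: max=827/180, min=4939/1200, spread=1723/3600
  -> spread < 1/2 first at step 3
Step 4: max=16183/3600, min=22487/5400, spread=143/432
Step 5: max=2886103/648000, min=50657/12000, spread=1205/5184
Step 6: max=171607741/38880000, min=82631683/19440000, spread=10151/62208
Step 7: max=1138258903/259200000, min=4988544751/1166400000, spread=85517/746496
Step 8: max=612116072069/139968000000, min=100143222949/23328000000, spread=720431/8957952

Answer: 3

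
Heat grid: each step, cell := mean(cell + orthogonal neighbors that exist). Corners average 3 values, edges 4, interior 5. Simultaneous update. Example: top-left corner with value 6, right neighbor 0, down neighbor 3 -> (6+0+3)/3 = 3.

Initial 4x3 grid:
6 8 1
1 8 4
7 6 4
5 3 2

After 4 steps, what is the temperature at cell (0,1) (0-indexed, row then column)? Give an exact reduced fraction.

Step 1: cell (0,1) = 23/4
Step 2: cell (0,1) = 1229/240
Step 3: cell (0,1) = 14843/2880
Step 4: cell (0,1) = 870529/172800
Full grid after step 4:
  45101/8640 870529/172800 126563/25920
  24479/4800 358043/72000 202411/43200
  14189/2880 27959/6000 4283/960
  20173/4320 359/80 18323/4320

Answer: 870529/172800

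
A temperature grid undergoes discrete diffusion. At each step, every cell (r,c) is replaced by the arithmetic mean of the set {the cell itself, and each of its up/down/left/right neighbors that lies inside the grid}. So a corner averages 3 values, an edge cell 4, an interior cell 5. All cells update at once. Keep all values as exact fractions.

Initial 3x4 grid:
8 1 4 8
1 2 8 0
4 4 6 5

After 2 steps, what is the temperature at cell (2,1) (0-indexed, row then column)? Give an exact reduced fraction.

Answer: 319/80

Derivation:
Step 1: cell (2,1) = 4
Step 2: cell (2,1) = 319/80
Full grid after step 2:
  65/18 233/60 17/4 29/6
  797/240 187/50 469/100 203/48
  43/12 319/80 209/48 44/9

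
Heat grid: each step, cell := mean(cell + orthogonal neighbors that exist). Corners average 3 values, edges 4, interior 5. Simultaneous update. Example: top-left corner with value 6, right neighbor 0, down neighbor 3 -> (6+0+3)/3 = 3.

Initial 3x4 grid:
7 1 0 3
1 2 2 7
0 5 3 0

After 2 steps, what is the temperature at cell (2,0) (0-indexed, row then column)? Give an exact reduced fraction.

Step 1: cell (2,0) = 2
Step 2: cell (2,0) = 7/3
Full grid after step 2:
  8/3 23/10 38/15 47/18
  97/40 5/2 12/5 187/60
  7/3 23/10 167/60 53/18

Answer: 7/3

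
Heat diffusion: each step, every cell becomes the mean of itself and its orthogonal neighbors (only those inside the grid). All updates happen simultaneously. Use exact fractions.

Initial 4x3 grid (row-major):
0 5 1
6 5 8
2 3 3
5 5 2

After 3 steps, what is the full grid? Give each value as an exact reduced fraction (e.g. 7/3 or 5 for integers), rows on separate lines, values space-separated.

Answer: 514/135 10859/2880 1133/270
5351/1440 4987/1200 5801/1440
1903/480 4603/1200 5839/1440
113/30 11111/2880 2009/540

Derivation:
After step 1:
  11/3 11/4 14/3
  13/4 27/5 17/4
  4 18/5 4
  4 15/4 10/3
After step 2:
  29/9 989/240 35/9
  979/240 77/20 1099/240
  297/80 83/20 911/240
  47/12 881/240 133/36
After step 3:
  514/135 10859/2880 1133/270
  5351/1440 4987/1200 5801/1440
  1903/480 4603/1200 5839/1440
  113/30 11111/2880 2009/540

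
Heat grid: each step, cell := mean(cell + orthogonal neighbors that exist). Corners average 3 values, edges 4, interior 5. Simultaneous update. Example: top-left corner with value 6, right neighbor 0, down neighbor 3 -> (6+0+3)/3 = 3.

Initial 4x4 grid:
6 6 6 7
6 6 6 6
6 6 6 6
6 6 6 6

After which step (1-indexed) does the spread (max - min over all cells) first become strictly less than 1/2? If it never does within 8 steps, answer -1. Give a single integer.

Step 1: max=19/3, min=6, spread=1/3
  -> spread < 1/2 first at step 1
Step 2: max=113/18, min=6, spread=5/18
Step 3: max=1337/216, min=6, spread=41/216
Step 4: max=39923/6480, min=6, spread=1043/6480
Step 5: max=1191953/194400, min=6, spread=25553/194400
Step 6: max=35663459/5832000, min=108079/18000, spread=645863/5832000
Step 7: max=1067401691/174960000, min=720971/120000, spread=16225973/174960000
Step 8: max=31970277983/5248800000, min=324701/54000, spread=409340783/5248800000

Answer: 1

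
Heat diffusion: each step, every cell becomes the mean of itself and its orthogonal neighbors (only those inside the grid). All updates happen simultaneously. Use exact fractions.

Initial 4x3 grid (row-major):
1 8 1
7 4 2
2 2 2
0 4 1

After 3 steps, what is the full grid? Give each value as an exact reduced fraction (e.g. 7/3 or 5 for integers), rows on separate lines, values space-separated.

After step 1:
  16/3 7/2 11/3
  7/2 23/5 9/4
  11/4 14/5 7/4
  2 7/4 7/3
After step 2:
  37/9 171/40 113/36
  971/240 333/100 46/15
  221/80 273/100 137/60
  13/6 533/240 35/18
After step 3:
  8951/2160 2971/800 3773/1080
  25649/7200 6979/2000 10637/3600
  2341/800 1999/750 4511/1800
  143/60 32623/14400 4643/2160

Answer: 8951/2160 2971/800 3773/1080
25649/7200 6979/2000 10637/3600
2341/800 1999/750 4511/1800
143/60 32623/14400 4643/2160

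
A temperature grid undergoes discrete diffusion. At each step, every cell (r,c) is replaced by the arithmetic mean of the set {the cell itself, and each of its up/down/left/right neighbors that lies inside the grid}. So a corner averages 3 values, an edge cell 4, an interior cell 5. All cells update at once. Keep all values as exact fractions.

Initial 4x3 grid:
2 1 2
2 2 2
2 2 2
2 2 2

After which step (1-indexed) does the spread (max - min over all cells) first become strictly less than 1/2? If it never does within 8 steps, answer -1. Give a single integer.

Answer: 1

Derivation:
Step 1: max=2, min=5/3, spread=1/3
  -> spread < 1/2 first at step 1
Step 2: max=2, min=413/240, spread=67/240
Step 3: max=2, min=3883/2160, spread=437/2160
Step 4: max=1991/1000, min=1570469/864000, spread=29951/172800
Step 5: max=6671/3375, min=14336179/7776000, spread=206761/1555200
Step 6: max=10634329/5400000, min=5764604429/3110400000, spread=14430763/124416000
Step 7: max=846347273/432000000, min=348140258311/186624000000, spread=139854109/1492992000
Step 8: max=75908771023/38880000000, min=20972408109749/11197440000000, spread=7114543559/89579520000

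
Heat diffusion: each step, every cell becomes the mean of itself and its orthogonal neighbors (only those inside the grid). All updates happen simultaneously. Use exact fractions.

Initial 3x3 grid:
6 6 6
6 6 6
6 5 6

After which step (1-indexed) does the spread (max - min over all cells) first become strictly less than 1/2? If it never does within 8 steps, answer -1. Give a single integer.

Answer: 1

Derivation:
Step 1: max=6, min=17/3, spread=1/3
  -> spread < 1/2 first at step 1
Step 2: max=6, min=1373/240, spread=67/240
Step 3: max=1193/200, min=12523/2160, spread=1807/10800
Step 4: max=32039/5400, min=5026037/864000, spread=33401/288000
Step 5: max=3196609/540000, min=45426067/7776000, spread=3025513/38880000
Step 6: max=170044051/28800000, min=18197473133/3110400000, spread=53531/995328
Step 7: max=45864883949/7776000000, min=1093711074151/186624000000, spread=450953/11943936
Step 8: max=5497711389481/933120000000, min=65675736439397/11197440000000, spread=3799043/143327232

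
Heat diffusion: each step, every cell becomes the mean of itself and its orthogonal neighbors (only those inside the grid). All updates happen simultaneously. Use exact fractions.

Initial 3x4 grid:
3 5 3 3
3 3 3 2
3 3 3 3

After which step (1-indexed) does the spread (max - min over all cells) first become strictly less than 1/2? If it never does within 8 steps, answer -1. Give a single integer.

Step 1: max=11/3, min=8/3, spread=1
Step 2: max=211/60, min=653/240, spread=191/240
Step 3: max=1831/540, min=6043/2160, spread=427/720
Step 4: max=53353/16200, min=374129/129600, spread=1171/2880
  -> spread < 1/2 first at step 4
Step 5: max=1587031/486000, min=22642531/7776000, spread=183331/518400
Step 6: max=93931649/29160000, min=1378490009/466560000, spread=331777/1244160
Step 7: max=2797616783/874800000, min=83336196331/27993600000, spread=9166727/41472000
Step 8: max=333220800719/104976000000, min=5039275364129/1679616000000, spread=779353193/4478976000

Answer: 4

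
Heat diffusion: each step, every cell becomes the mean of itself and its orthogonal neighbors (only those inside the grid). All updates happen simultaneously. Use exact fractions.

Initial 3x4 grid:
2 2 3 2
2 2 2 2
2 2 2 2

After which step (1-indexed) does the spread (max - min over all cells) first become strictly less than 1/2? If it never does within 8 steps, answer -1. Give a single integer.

Step 1: max=7/3, min=2, spread=1/3
  -> spread < 1/2 first at step 1
Step 2: max=271/120, min=2, spread=31/120
Step 3: max=2371/1080, min=2, spread=211/1080
Step 4: max=232897/108000, min=3647/1800, spread=14077/108000
Step 5: max=2084407/972000, min=219683/108000, spread=5363/48600
Step 6: max=62060809/29160000, min=122869/60000, spread=93859/1166400
Step 7: max=3709474481/1749600000, min=199736467/97200000, spread=4568723/69984000
Step 8: max=221732435629/104976000000, min=6013618889/2916000000, spread=8387449/167961600

Answer: 1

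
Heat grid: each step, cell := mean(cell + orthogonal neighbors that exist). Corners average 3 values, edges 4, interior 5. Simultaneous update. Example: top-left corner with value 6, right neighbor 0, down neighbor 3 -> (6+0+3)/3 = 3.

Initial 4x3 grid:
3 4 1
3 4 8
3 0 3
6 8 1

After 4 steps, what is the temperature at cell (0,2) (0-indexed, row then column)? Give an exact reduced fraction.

Answer: 59081/16200

Derivation:
Step 1: cell (0,2) = 13/3
Step 2: cell (0,2) = 34/9
Step 3: cell (0,2) = 503/135
Step 4: cell (0,2) = 59081/16200
Full grid after step 4:
  224699/64800 765853/216000 59081/16200
  762083/216000 647719/180000 393229/108000
  811363/216000 1328513/360000 133873/36000
  502883/129600 3352357/864000 162611/43200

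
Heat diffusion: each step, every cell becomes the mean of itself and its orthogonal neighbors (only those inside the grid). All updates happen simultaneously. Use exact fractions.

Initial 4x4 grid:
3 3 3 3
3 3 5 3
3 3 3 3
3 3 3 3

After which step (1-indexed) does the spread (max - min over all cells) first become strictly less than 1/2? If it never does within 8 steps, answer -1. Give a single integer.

Step 1: max=7/2, min=3, spread=1/2
Step 2: max=86/25, min=3, spread=11/25
  -> spread < 1/2 first at step 2
Step 3: max=3967/1200, min=3, spread=367/1200
Step 4: max=17771/5400, min=913/300, spread=1337/5400
Step 5: max=527669/162000, min=27469/9000, spread=33227/162000
Step 6: max=15794327/4860000, min=166049/54000, spread=849917/4860000
Step 7: max=471114347/145800000, min=2498533/810000, spread=21378407/145800000
Step 8: max=14088462371/4374000000, min=752688343/243000000, spread=540072197/4374000000

Answer: 2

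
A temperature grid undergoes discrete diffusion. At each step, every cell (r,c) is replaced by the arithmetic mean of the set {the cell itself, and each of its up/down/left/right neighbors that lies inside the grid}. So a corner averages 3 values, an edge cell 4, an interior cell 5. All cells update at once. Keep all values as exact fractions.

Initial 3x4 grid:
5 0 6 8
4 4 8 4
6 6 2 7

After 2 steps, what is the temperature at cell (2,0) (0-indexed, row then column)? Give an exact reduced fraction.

Step 1: cell (2,0) = 16/3
Step 2: cell (2,0) = 175/36
Full grid after step 2:
  23/6 333/80 401/80 73/12
  1049/240 111/25 136/25 1313/240
  175/36 1199/240 1163/240 101/18

Answer: 175/36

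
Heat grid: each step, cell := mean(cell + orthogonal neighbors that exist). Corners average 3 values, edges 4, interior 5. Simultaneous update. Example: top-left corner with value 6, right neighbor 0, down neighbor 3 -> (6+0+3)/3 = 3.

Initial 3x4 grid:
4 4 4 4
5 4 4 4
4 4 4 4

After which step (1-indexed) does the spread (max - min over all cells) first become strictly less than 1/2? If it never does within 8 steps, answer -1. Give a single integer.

Step 1: max=13/3, min=4, spread=1/3
  -> spread < 1/2 first at step 1
Step 2: max=1027/240, min=4, spread=67/240
Step 3: max=9077/2160, min=4, spread=437/2160
Step 4: max=3613531/864000, min=4009/1000, spread=29951/172800
Step 5: max=32319821/7776000, min=13579/3375, spread=206761/1555200
Step 6: max=12897795571/3110400000, min=21765671/5400000, spread=14430763/124416000
Step 7: max=771603741689/186624000000, min=1745652727/432000000, spread=139854109/1492992000
Step 8: max=46212231890251/11197440000000, min=157371228977/38880000000, spread=7114543559/89579520000

Answer: 1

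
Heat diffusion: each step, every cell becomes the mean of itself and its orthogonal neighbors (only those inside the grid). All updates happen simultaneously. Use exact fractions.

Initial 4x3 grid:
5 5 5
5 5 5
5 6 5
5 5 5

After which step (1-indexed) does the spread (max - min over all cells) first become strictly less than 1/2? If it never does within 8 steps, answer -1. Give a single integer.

Step 1: max=21/4, min=5, spread=1/4
  -> spread < 1/2 first at step 1
Step 2: max=523/100, min=5, spread=23/100
Step 3: max=24811/4800, min=2013/400, spread=131/960
Step 4: max=222551/43200, min=36391/7200, spread=841/8640
Step 5: max=88942051/17280000, min=7293373/1440000, spread=56863/691200
Step 6: max=799134341/155520000, min=65789543/12960000, spread=386393/6220800
Step 7: max=319433723131/62208000000, min=26340358813/5184000000, spread=26795339/497664000
Step 8: max=19146215714129/3732480000000, min=1582286149667/311040000000, spread=254051069/5971968000

Answer: 1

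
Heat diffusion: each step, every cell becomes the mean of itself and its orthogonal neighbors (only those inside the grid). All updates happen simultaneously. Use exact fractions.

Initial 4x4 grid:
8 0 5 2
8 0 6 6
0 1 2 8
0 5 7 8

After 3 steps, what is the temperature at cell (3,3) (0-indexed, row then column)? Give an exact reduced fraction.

Answer: 12733/2160

Derivation:
Step 1: cell (3,3) = 23/3
Step 2: cell (3,3) = 115/18
Step 3: cell (3,3) = 12733/2160
Full grid after step 3:
  1663/432 6611/1800 7109/1800 2327/540
  24029/7200 21041/6000 1508/375 8699/1800
  20509/7200 19/6 27223/6000 9733/1800
  1399/540 24619/7200 34267/7200 12733/2160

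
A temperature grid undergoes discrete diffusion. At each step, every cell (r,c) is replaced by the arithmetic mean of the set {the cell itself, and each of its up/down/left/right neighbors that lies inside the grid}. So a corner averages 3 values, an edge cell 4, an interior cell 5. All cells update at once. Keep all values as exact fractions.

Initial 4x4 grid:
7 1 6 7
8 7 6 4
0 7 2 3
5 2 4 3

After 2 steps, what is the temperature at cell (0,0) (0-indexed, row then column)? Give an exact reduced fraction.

Step 1: cell (0,0) = 16/3
Step 2: cell (0,0) = 193/36
Full grid after step 2:
  193/36 1283/240 251/48 47/9
  649/120 503/100 126/25 14/3
  493/120 233/50 15/4 59/15
  71/18 791/240 899/240 109/36

Answer: 193/36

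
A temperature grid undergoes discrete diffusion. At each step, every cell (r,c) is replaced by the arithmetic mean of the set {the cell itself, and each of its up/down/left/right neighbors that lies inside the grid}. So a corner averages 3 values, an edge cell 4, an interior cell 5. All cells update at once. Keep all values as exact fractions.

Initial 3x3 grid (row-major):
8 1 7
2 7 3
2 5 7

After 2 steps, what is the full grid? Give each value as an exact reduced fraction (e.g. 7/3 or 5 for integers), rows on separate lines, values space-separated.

Answer: 85/18 1001/240 185/36
901/240 507/100 137/30
13/3 337/80 65/12

Derivation:
After step 1:
  11/3 23/4 11/3
  19/4 18/5 6
  3 21/4 5
After step 2:
  85/18 1001/240 185/36
  901/240 507/100 137/30
  13/3 337/80 65/12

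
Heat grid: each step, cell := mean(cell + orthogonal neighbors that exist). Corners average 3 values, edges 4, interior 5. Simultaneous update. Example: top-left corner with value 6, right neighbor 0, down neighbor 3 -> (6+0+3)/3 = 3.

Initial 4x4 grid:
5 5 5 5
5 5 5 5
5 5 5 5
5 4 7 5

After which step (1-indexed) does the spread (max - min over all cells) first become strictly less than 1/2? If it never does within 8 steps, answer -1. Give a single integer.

Answer: 3

Derivation:
Step 1: max=17/3, min=14/3, spread=1
Step 2: max=647/120, min=73/15, spread=21/40
Step 3: max=5747/1080, min=5339/1080, spread=17/45
  -> spread < 1/2 first at step 3
Step 4: max=169361/32400, min=33551/6750, spread=41581/162000
Step 5: max=5060639/972000, min=269239/54000, spread=214337/972000
Step 6: max=150737387/29160000, min=539281/108000, spread=5131517/29160000
Step 7: max=4506744527/874800000, min=12157757/2430000, spread=129952007/874800000
Step 8: max=134710897511/26244000000, min=7302233873/1458000000, spread=3270687797/26244000000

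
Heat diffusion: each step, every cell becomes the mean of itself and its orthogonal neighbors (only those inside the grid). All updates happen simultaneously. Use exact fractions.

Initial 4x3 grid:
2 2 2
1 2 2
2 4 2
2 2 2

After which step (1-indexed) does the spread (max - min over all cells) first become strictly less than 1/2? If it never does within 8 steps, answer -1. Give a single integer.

Answer: 3

Derivation:
Step 1: max=5/2, min=5/3, spread=5/6
Step 2: max=237/100, min=65/36, spread=127/225
Step 3: max=5507/2400, min=1033/540, spread=8243/21600
  -> spread < 1/2 first at step 3
Step 4: max=49187/21600, min=31639/16200, spread=4201/12960
Step 5: max=2905903/1296000, min=1945811/972000, spread=186893/777600
Step 6: max=173336117/77760000, min=118064269/58320000, spread=1910051/9331200
Step 7: max=10306428703/4665600000, min=7166823971/3499200000, spread=90079609/559872000
Step 8: max=614812663277/279936000000, min=433101658489/209952000000, spread=896250847/6718464000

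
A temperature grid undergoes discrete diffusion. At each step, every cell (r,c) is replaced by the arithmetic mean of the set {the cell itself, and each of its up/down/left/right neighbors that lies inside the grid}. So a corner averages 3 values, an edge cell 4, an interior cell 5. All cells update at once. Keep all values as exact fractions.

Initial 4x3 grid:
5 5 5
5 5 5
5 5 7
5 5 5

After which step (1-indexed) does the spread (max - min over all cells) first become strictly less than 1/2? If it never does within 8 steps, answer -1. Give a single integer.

Step 1: max=17/3, min=5, spread=2/3
Step 2: max=331/60, min=5, spread=31/60
Step 3: max=2911/540, min=5, spread=211/540
  -> spread < 1/2 first at step 3
Step 4: max=286897/54000, min=4547/900, spread=14077/54000
Step 5: max=2570407/486000, min=273683/54000, spread=5363/24300
Step 6: max=76640809/14580000, min=152869/30000, spread=93859/583200
Step 7: max=4584274481/874800000, min=248336467/48600000, spread=4568723/34992000
Step 8: max=274220435629/52488000000, min=7471618889/1458000000, spread=8387449/83980800

Answer: 3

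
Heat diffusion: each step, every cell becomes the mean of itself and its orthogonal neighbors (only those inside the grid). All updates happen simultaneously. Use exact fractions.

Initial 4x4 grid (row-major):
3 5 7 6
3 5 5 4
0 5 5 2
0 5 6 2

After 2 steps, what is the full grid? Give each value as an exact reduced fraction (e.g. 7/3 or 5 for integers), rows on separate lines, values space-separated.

Answer: 137/36 1141/240 1297/240 47/9
781/240 431/100 122/25 551/120
125/48 96/25 431/100 463/120
23/9 85/24 493/120 133/36

Derivation:
After step 1:
  11/3 5 23/4 17/3
  11/4 23/5 26/5 17/4
  2 4 23/5 13/4
  5/3 4 9/2 10/3
After step 2:
  137/36 1141/240 1297/240 47/9
  781/240 431/100 122/25 551/120
  125/48 96/25 431/100 463/120
  23/9 85/24 493/120 133/36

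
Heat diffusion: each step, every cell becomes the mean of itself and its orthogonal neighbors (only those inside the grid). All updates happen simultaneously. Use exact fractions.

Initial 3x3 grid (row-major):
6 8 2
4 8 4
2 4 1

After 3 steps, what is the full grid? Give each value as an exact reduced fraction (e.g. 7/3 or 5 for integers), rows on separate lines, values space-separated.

Answer: 973/180 18773/3600 10531/2160
4387/900 4709/1000 62567/14400
9311/2160 58567/14400 467/120

Derivation:
After step 1:
  6 6 14/3
  5 28/5 15/4
  10/3 15/4 3
After step 2:
  17/3 167/30 173/36
  299/60 241/50 1021/240
  145/36 941/240 7/2
After step 3:
  973/180 18773/3600 10531/2160
  4387/900 4709/1000 62567/14400
  9311/2160 58567/14400 467/120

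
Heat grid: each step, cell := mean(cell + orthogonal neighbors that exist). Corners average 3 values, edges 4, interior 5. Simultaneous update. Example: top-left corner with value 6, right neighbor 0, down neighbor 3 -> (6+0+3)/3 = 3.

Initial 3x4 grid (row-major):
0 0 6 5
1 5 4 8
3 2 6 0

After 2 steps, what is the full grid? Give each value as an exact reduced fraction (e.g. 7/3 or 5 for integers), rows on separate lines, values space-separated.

Answer: 16/9 277/120 559/120 43/9
419/240 86/25 96/25 421/80
11/4 57/20 131/30 143/36

Derivation:
After step 1:
  1/3 11/4 15/4 19/3
  9/4 12/5 29/5 17/4
  2 4 3 14/3
After step 2:
  16/9 277/120 559/120 43/9
  419/240 86/25 96/25 421/80
  11/4 57/20 131/30 143/36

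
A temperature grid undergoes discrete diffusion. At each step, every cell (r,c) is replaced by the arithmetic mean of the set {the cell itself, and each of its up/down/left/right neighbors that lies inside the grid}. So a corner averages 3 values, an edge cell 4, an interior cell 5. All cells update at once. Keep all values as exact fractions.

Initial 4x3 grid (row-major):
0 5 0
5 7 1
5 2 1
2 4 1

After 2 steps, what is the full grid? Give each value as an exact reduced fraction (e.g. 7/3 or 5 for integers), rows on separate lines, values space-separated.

After step 1:
  10/3 3 2
  17/4 4 9/4
  7/2 19/5 5/4
  11/3 9/4 2
After step 2:
  127/36 37/12 29/12
  181/48 173/50 19/8
  913/240 74/25 93/40
  113/36 703/240 11/6

Answer: 127/36 37/12 29/12
181/48 173/50 19/8
913/240 74/25 93/40
113/36 703/240 11/6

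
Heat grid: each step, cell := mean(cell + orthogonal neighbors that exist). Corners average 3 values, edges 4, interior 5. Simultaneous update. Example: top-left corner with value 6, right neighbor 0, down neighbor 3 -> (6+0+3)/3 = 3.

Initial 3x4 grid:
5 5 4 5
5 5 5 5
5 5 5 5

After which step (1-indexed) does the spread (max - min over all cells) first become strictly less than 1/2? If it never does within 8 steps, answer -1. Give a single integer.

Answer: 1

Derivation:
Step 1: max=5, min=14/3, spread=1/3
  -> spread < 1/2 first at step 1
Step 2: max=5, min=569/120, spread=31/120
Step 3: max=5, min=5189/1080, spread=211/1080
Step 4: max=8953/1800, min=523103/108000, spread=14077/108000
Step 5: max=536317/108000, min=4719593/972000, spread=5363/48600
Step 6: max=297131/60000, min=142059191/29160000, spread=93859/1166400
Step 7: max=480663533/97200000, min=8537725519/1749600000, spread=4568723/69984000
Step 8: max=14398381111/2916000000, min=513099564371/104976000000, spread=8387449/167961600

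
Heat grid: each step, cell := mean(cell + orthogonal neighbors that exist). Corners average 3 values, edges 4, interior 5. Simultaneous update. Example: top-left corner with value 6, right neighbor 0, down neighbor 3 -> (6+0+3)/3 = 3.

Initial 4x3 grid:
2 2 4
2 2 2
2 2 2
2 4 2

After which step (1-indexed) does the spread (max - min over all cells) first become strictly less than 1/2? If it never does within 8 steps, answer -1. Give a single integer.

Answer: 3

Derivation:
Step 1: max=8/3, min=2, spread=2/3
Step 2: max=307/120, min=2, spread=67/120
Step 3: max=1321/540, min=155/72, spread=317/1080
  -> spread < 1/2 first at step 3
Step 4: max=1033051/432000, min=13123/6000, spread=17639/86400
Step 5: max=9252641/3888000, min=2882087/1296000, spread=30319/194400
Step 6: max=549512959/233280000, min=174946853/77760000, spread=61681/583200
Step 7: max=32873426981/13996800000, min=130078567/57600000, spread=1580419/17496000
Step 8: max=1963022194879/839808000000, min=635520014293/279936000000, spread=7057769/104976000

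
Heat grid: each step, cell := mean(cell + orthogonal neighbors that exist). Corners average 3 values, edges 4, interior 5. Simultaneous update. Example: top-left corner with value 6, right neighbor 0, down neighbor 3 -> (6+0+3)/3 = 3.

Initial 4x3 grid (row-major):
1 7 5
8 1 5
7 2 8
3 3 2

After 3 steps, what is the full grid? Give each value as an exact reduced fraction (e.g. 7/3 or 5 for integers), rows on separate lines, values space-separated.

Answer: 10031/2160 3607/800 5123/1080
32153/7200 9103/2000 16289/3600
31133/7200 25249/6000 1913/450
8807/2160 28063/7200 4291/1080

Derivation:
After step 1:
  16/3 7/2 17/3
  17/4 23/5 19/4
  5 21/5 17/4
  13/3 5/2 13/3
After step 2:
  157/36 191/40 167/36
  1151/240 213/50 289/60
  1067/240 411/100 263/60
  71/18 461/120 133/36
After step 3:
  10031/2160 3607/800 5123/1080
  32153/7200 9103/2000 16289/3600
  31133/7200 25249/6000 1913/450
  8807/2160 28063/7200 4291/1080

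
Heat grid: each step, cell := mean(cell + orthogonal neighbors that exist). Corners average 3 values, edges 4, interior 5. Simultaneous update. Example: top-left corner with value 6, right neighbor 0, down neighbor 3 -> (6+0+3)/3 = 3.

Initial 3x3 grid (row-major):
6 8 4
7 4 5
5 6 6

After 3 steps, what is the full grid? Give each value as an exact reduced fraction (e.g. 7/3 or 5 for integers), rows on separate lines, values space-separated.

Answer: 109/18 8189/1440 2429/432
2773/480 1729/300 15443/2880
93/16 15793/2880 593/108

Derivation:
After step 1:
  7 11/2 17/3
  11/2 6 19/4
  6 21/4 17/3
After step 2:
  6 145/24 191/36
  49/8 27/5 265/48
  67/12 275/48 47/9
After step 3:
  109/18 8189/1440 2429/432
  2773/480 1729/300 15443/2880
  93/16 15793/2880 593/108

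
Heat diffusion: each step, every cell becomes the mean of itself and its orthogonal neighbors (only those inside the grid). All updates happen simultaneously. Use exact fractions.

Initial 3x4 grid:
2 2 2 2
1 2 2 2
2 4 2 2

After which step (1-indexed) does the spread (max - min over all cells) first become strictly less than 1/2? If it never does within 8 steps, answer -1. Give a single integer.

Step 1: max=5/2, min=5/3, spread=5/6
Step 2: max=143/60, min=65/36, spread=26/45
Step 3: max=447/200, min=4147/2160, spread=3403/10800
  -> spread < 1/2 first at step 3
Step 4: max=59173/27000, min=255089/129600, spread=144707/648000
Step 5: max=194089/90000, min=15642691/7776000, spread=5632993/38880000
Step 6: max=1440097/675000, min=948177209/466560000, spread=236089187/2332800000
Step 7: max=687613459/324000000, min=57373574731/27993600000, spread=10181140633/139968000000
Step 8: max=41052777431/19440000000, min=3458958344129/1679616000000, spread=440008129547/8398080000000

Answer: 3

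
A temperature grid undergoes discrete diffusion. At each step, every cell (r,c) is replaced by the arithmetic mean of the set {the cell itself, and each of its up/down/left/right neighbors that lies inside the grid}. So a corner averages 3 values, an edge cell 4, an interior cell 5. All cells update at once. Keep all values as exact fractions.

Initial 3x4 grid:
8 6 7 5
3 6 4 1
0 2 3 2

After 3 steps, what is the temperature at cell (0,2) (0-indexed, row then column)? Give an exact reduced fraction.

Answer: 34079/7200

Derivation:
Step 1: cell (0,2) = 11/2
Step 2: cell (0,2) = 1247/240
Step 3: cell (0,2) = 34079/7200
Full grid after step 3:
  5411/1080 37279/7200 34079/7200 9257/2160
  60553/14400 6203/1500 23837/6000 12757/3600
  6967/2160 11777/3600 307/100 1067/360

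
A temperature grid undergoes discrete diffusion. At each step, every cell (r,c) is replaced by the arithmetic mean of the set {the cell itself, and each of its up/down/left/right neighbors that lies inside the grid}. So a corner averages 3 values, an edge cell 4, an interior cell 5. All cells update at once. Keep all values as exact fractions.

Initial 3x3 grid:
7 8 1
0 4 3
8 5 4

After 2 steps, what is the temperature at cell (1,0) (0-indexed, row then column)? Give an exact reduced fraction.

Step 1: cell (1,0) = 19/4
Step 2: cell (1,0) = 217/48
Full grid after step 2:
  59/12 9/2 4
  217/48 22/5 15/4
  43/9 211/48 49/12

Answer: 217/48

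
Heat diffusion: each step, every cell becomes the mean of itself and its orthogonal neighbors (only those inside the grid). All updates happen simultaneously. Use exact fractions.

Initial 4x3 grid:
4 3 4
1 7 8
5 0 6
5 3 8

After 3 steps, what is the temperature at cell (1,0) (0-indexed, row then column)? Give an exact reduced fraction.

Answer: 1409/360

Derivation:
Step 1: cell (1,0) = 17/4
Step 2: cell (1,0) = 101/30
Step 3: cell (1,0) = 1409/360
Full grid after step 3:
  4019/1080 6353/1440 3451/720
  1409/360 203/48 2447/480
  2699/720 1799/400 7073/1440
  2183/540 347/80 10807/2160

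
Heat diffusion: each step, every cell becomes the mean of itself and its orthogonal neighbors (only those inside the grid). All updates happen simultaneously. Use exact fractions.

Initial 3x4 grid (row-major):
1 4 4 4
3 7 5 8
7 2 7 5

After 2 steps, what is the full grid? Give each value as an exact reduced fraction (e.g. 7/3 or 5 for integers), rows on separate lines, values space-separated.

After step 1:
  8/3 4 17/4 16/3
  9/2 21/5 31/5 11/2
  4 23/4 19/4 20/3
After step 2:
  67/18 907/240 1187/240 181/36
  461/120 493/100 249/50 237/40
  19/4 187/40 701/120 203/36

Answer: 67/18 907/240 1187/240 181/36
461/120 493/100 249/50 237/40
19/4 187/40 701/120 203/36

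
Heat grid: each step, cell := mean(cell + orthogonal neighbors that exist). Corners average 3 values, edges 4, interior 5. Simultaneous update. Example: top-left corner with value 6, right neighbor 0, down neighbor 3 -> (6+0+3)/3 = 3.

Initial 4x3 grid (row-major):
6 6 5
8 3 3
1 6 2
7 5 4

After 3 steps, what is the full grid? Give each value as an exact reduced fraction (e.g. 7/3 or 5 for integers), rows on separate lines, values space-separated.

After step 1:
  20/3 5 14/3
  9/2 26/5 13/4
  11/2 17/5 15/4
  13/3 11/2 11/3
After step 2:
  97/18 323/60 155/36
  82/15 427/100 253/60
  133/30 467/100 211/60
  46/9 169/40 155/36
After step 3:
  2923/540 17413/3600 2503/540
  17603/3600 3601/750 7339/1800
  17713/3600 4223/1000 7519/1800
  4957/1080 10987/2400 4337/1080

Answer: 2923/540 17413/3600 2503/540
17603/3600 3601/750 7339/1800
17713/3600 4223/1000 7519/1800
4957/1080 10987/2400 4337/1080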